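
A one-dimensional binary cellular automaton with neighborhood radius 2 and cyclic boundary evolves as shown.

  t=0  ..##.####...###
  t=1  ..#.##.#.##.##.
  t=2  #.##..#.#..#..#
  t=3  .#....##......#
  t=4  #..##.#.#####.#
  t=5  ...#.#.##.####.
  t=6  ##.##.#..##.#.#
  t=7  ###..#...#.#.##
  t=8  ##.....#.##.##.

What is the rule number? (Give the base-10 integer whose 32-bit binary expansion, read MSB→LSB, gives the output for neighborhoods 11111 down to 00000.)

3984805091

  [31] ##### => #  t=4,i=10
  [30] ####. => #  t=0,i=7
  [29] ###.# => #  t=4,i=12
  [28] ###.. => .  t=0,i=8
  [27] ##.## => #  t=0,i=4
  [26] ##.#. => #  t=1,i=6
  [25] ##..# => .  t=0,i=0
  [24] ##... => #  t=0,i=9
  [23] #.### => #  t=0,i=5
  [22] #.##. => .  t=1,i=4
  [21] #.#.# => .  t=1,i=7
  [20] #.#.. => .  t=2,i=8
  [19] #..## => .  t=0,i=1
  [18] #..#. => .  t=2,i=5
  [17] #...# => #  t=0,i=10
  [16] #.... => #  t=3,i=3
  [15] .#### => .  t=0,i=6
  [14] .###. => #  t=0,i=13
  [13] .##.# => .  t=0,i=3
  [12] .##.. => .  t=1,i=13
  [11] .#.## => #  t=1,i=3
  [10] .#.#. => #  t=2,i=7
  [9] .#..# => .  t=2,i=9
  [8] .#... => .  t=3,i=2
  [7] ..### => #  t=0,i=12
  [6] ..##. => #  t=0,i=2
  [5] ..#.# => #  t=1,i=2
  [4] ..#.. => .  t=2,i=11
  [3] ...## => .  t=0,i=11
  [2] ...#. => .  t=1,i=1
  [1] ....# => #  t=3,i=4
  [0] ..... => #  t=3,i=10
  bits 11101101100000110100110011100011 = 3984805091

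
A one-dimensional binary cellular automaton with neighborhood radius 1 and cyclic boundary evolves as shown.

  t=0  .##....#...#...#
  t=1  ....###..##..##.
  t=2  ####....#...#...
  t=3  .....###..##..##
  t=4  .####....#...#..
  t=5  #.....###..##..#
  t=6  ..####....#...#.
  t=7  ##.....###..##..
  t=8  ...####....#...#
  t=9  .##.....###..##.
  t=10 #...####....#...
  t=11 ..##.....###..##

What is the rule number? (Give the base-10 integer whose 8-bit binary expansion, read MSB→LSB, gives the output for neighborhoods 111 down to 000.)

  [7] ### => .  t=1,i=5
  [6] ##. => .  t=0,i=2
  [5] #.# => .  t=0,i=0
  [4] #.. => .  t=0,i=3
  [3] .## => .  t=0,i=1
  [2] .#. => .  t=0,i=7
  [1] ..# => #  t=0,i=6
  [0] ... => #  t=0,i=4
  bits 00000011 = 3

3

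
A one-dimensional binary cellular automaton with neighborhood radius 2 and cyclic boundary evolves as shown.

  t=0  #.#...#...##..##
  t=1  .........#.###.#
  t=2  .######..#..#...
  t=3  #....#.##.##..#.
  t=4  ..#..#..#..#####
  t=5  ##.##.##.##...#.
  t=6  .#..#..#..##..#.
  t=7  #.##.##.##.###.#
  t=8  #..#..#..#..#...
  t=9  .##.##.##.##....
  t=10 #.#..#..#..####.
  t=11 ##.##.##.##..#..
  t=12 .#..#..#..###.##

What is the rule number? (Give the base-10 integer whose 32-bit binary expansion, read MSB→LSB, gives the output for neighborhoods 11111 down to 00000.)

1127052841

  nb #####: next=.  (t=2,i=3, bit31=0)
  nb ####.: next=#  (t=2,i=5, bit30=1)
  nb ###.#: next=.  (t=0,i=0, bit29=0)
  nb ###..: next=.  (t=2,i=6, bit28=0)
  nb ##.##: next=.  (t=3,i=9, bit27=0)
  nb ##.#.: next=.  (t=0,i=1, bit26=0)
  nb ##..#: next=#  (t=0,i=12, bit25=1)
  nb ##...: next=#  (t=5,i=11, bit24=1)
  nb #.###: next=.  (t=1,i=11, bit23=0)
  nb #.##.: next=.  (t=3,i=7, bit22=0)
  nb #.#.#: next=#  (t=10,i=0, bit21=1)
  nb #.#..: next=.  (t=0,i=2, bit20=0)
  nb #..##: next=#  (t=0,i=13, bit19=1)
  nb #..#.: next=#  (t=2,i=8, bit18=1)
  nb #...#: next=.  (t=0,i=4, bit17=0)
  nb #....: next=#  (t=1,i=1, bit16=1)
  nb .####: next=.  (t=2,i=2, bit15=0)
  nb .###.: next=#  (t=0,i=15, bit14=1)
  nb .##.#: next=#  (t=3,i=8, bit13=1)
  nb .##..: next=#  (t=0,i=11, bit12=1)
  nb .#.##: next=.  (t=1,i=10, bit11=0)
  nb .#.#.: next=#  (t=3,i=15, bit10=1)
  nb .#..#: next=#  (t=2,i=10, bit9=1)
  nb .#...: next=.  (t=0,i=3, bit8=0)
  nb ..###: next=.  (t=0,i=14, bit7=0)
  nb ..##.: next=.  (t=0,i=10, bit6=0)
  nb ..#.#: next=#  (t=1,i=9, bit5=1)
  nb ..#..: next=.  (t=0,i=6, bit4=0)
  nb ...##: next=#  (t=0,i=9, bit3=1)
  nb ...#.: next=.  (t=0,i=5, bit2=0)
  nb ....#: next=.  (t=1,i=7, bit1=0)
  nb .....: next=#  (t=1,i=2, bit0=1)
  bits 01000011001011010111011000101001 = 1127052841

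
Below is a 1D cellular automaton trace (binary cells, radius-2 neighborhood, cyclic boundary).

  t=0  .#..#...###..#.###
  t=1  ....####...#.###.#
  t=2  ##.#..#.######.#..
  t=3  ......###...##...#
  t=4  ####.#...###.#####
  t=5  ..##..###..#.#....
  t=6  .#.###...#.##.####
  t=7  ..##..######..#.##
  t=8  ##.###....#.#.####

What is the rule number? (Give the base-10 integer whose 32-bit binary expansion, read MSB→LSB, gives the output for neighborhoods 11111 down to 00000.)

  ##### -> .   bit 31 = 0  t=2,i=10
  ####. -> #   bit 30 = 1  t=1,i=6
  ###.# -> #   bit 29 = 1  t=0,i=17
  ###.. -> .   bit 28 = 0  t=0,i=10
  ##.## -> .   bit 27 = 0  t=4,i=12
  ##.#. -> .   bit 26 = 0  t=0,i=0
  ##..# -> #   bit 25 = 1  t=0,i=11
  ##... -> #   bit 24 = 1  t=1,i=8
  #.### -> #   bit 23 = 1  t=0,i=15
  #.##. -> #   bit 22 = 1  t=6,i=11
  #.#.# -> .   bit 21 = 0  t=6,i=1
  #.#.. -> .   bit 20 = 0  t=0,i=1
  #..## -> #   bit 19 = 1  t=2,i=17
  #..#. -> .   bit 18 = 0  t=0,i=3
  #...# -> #   bit 17 = 1  t=0,i=6
  #.... -> #   bit 16 = 1  t=1,i=1
  .#### -> .   bit 15 = 0  t=1,i=5
  .###. -> .   bit 14 = 0  t=0,i=9
  .##.# -> .   bit 13 = 0  t=2,i=1
  .##.. -> #   bit 12 = 1  t=3,i=13
  .#.## -> #   bit 11 = 1  t=0,i=14
  .#.#. -> #   bit 10 = 1  t=5,i=12
  .#..# -> .   bit 9 = 0  t=0,i=2
  .#... -> #   bit 8 = 1  t=0,i=5
  ..### -> .   bit 7 = 0  t=0,i=8
  ..##. -> .   bit 6 = 0  t=2,i=0
  ..#.# -> #   bit 5 = 1  t=0,i=13
  ..#.. -> #   bit 4 = 1  t=0,i=4
  ...## -> #   bit 3 = 1  t=0,i=7
  ...#. -> #   bit 2 = 1  t=1,i=10
  ....# -> .   bit 1 = 0  t=1,i=2
  ..... -> #   bit 0 = 1  t=3,i=2
  bits 01100011110010110001110100111101 = 1674255677

1674255677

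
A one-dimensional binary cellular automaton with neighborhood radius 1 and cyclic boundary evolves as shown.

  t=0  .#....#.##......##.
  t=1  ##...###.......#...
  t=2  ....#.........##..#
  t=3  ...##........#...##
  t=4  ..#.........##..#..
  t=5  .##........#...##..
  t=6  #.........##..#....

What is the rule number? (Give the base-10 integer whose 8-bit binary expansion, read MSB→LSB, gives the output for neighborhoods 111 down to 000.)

  ### -> .   bit 7 = 0  t=1,i=6
  ##. -> .   bit 6 = 0  t=0,i=9
  #.# -> #   bit 5 = 1  t=0,i=7
  #.. -> .   bit 4 = 0  t=0,i=2
  .## -> .   bit 3 = 0  t=0,i=8
  .#. -> #   bit 2 = 1  t=0,i=1
  ..# -> #   bit 1 = 1  t=0,i=0
  ... -> .   bit 0 = 0  t=0,i=3
  bits 00100110 = 38

38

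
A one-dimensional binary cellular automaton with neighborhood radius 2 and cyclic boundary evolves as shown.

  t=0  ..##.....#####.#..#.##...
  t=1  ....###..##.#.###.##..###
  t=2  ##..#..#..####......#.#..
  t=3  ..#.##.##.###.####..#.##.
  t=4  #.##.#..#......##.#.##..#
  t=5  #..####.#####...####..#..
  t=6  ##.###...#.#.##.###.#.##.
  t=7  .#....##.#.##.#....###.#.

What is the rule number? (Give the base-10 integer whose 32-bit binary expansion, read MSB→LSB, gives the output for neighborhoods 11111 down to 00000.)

1194568625

  #####|.  b31=0 t=0,i=11
  ####.|#  b30=1 t=0,i=12
  ###.#|.  b29=0 t=0,i=13
  ###..|.  b28=0 t=1,i=6
  ##.##|.  b27=0 t=1,i=17
  ##.#.|#  b26=1 t=0,i=14
  ##..#|#  b25=1 t=1,i=7
  ##...|#  b24=1 t=0,i=4
  #.###|.  b23=0 t=1,i=14
  #.##.|.  b22=0 t=0,i=20
  #.#.#|#  b21=1 t=1,i=12
  #.#..|#  b20=1 t=0,i=15
  #..##|.  b19=0 t=1,i=8
  #..#.|.  b18=0 t=0,i=17
  #...#|#  b17=1 t=3,i=0
  #....|#  b16=1 t=0,i=5
  .####|#  b15=1 t=0,i=10
  .###.|.  b14=0 t=1,i=5
  .##.#|#  b13=1 t=1,i=10
  .##..|.  b12=0 t=0,i=3
  .#.##|#  b11=1 t=0,i=19
  .#.#.|.  b10=0 t=2,i=21
  .#..#|#  b9=1 t=0,i=16
  .#...|#  b8=1 t=4,i=9
  ..###|#  b7=1 t=0,i=9
  ..##.|.  b6=0 t=0,i=2
  ..#.#|#  b5=1 t=0,i=18
  ..#..|#  b4=1 t=2,i=4
  ...##|.  b3=0 t=0,i=1
  ...#.|.  b2=0 t=2,i=19
  ....#|.  b1=0 t=0,i=0
  .....|#  b0=1 t=0,i=6
  bits 01000111001100111010101110110001 = 1194568625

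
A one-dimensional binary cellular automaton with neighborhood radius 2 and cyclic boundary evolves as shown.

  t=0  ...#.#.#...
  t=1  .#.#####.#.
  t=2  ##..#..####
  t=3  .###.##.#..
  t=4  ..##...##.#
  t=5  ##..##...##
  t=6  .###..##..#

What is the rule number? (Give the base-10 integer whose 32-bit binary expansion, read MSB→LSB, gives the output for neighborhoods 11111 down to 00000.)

926926370

  ##### -> .   bit 31 = 0  t=1,i=5
  ####. -> .   bit 30 = 0  t=1,i=6
  ###.# -> #   bit 29 = 1  t=1,i=7
  ###.. -> #   bit 28 = 1  t=2,i=1
  ##.## -> .   bit 27 = 0  t=3,i=4
  ##.#. -> #   bit 26 = 1  t=1,i=8
  ##..# -> #   bit 25 = 1  t=2,i=2
  ##... -> #   bit 24 = 1  t=4,i=4
  #.### -> .   bit 23 = 0  t=1,i=3
  #.##. -> .   bit 22 = 0  t=3,i=5
  #.#.# -> #   bit 21 = 1  t=0,i=5
  #.#.. -> #   bit 20 = 1  t=0,i=7
  #..## -> #   bit 19 = 1  t=2,i=6
  #..#. -> #   bit 18 = 1  t=1,i=0
  #...# -> #   bit 17 = 1  t=3,i=10
  #.... -> #   bit 16 = 1  t=0,i=9
  .#### -> #   bit 15 = 1  t=1,i=4
  .###. -> #   bit 14 = 1  t=3,i=2
  .##.# -> .   bit 13 = 0  t=3,i=6
  .##.. -> .   bit 12 = 0  t=4,i=3
  .#.## -> .   bit 11 = 0  t=1,i=2
  .#.#. -> #   bit 10 = 1  t=0,i=4
  .#..# -> #   bit 9 = 1  t=1,i=10
  .#... -> .   bit 8 = 0  t=0,i=8
  ..### -> .   bit 7 = 0  t=2,i=7
  ..##. -> .   bit 6 = 0  t=4,i=2
  ..#.# -> #   bit 5 = 1  t=0,i=3
  ..#.. -> .   bit 4 = 0  t=2,i=4
  ...## -> .   bit 3 = 0  t=3,i=0
  ...#. -> .   bit 2 = 0  t=0,i=2
  ....# -> #   bit 1 = 1  t=0,i=1
  ..... -> .   bit 0 = 0  t=0,i=0
  bits 00110111001111111100011000100010 = 926926370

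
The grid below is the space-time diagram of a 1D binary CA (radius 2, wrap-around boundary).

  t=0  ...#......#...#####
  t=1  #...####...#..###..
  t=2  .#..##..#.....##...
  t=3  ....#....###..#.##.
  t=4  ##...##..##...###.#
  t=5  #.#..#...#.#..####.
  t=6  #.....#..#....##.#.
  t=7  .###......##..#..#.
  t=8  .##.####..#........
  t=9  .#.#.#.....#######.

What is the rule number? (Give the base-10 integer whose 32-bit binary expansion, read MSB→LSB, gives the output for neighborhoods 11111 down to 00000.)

  ##### -> #   bit 31 = 1  t=0,i=16
  ####. -> .   bit 30 = 0  t=0,i=17
  ###.# -> #   bit 29 = 1  t=4,i=16
  ###.. -> .   bit 28 = 0  t=0,i=18
  ##.## -> #   bit 27 = 1  t=4,i=17
  ##.#. -> .   bit 26 = 0  t=5,i=18
  ##..# -> .   bit 25 = 0  t=1,i=17
  ##... -> #   bit 24 = 1  t=0,i=0
  #.### -> .   bit 23 = 0  t=4,i=18
  #.##. -> #   bit 22 = 1  t=3,i=16
  #.#.# -> #   bit 21 = 1  t=5,i=0
  #.#.. -> .   bit 20 = 0  t=5,i=2
  #..## -> .   bit 19 = 0  t=1,i=13
  #..#. -> .   bit 18 = 0  t=1,i=18
  #...# -> .   bit 17 = 0  t=0,i=1
  #.... -> #   bit 16 = 1  t=0,i=5
  .#### -> #   bit 15 = 1  t=0,i=15
  .###. -> #   bit 14 = 1  t=1,i=15
  .##.# -> .   bit 13 = 0  t=6,i=15
  .##.. -> .   bit 12 = 0  t=2,i=5
  .#.## -> #   bit 11 = 1  t=3,i=15
  .#.#. -> .   bit 10 = 0  t=5,i=1
  .#..# -> .   bit 9 = 0  t=1,i=12
  .#... -> #   bit 8 = 1  t=0,i=4
  ..### -> #   bit 7 = 1  t=0,i=14
  ..##. -> #   bit 6 = 1  t=2,i=4
  ..#.# -> #   bit 5 = 1  t=3,i=14
  ..#.. -> .   bit 4 = 0  t=0,i=3
  ...## -> .   bit 3 = 0  t=0,i=13
  ...#. -> .   bit 2 = 0  t=0,i=2
  ....# -> .   bit 1 = 0  t=0,i=8
  ..... -> #   bit 0 = 1  t=0,i=6
  bits 10101001011000011100100111100001 = 2841758177

2841758177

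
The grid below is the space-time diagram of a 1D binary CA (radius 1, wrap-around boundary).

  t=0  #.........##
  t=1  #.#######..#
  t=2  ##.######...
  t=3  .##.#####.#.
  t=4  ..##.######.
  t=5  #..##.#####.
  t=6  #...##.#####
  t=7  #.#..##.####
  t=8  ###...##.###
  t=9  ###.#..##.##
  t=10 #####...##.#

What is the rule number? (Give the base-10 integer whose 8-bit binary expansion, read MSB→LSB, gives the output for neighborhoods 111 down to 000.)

229

  nb ###: next=#  (t=0,i=11, bit7=1)
  nb ##.: next=#  (t=0,i=0, bit6=1)
  nb #.#: next=#  (t=1,i=1, bit5=1)
  nb #..: next=.  (t=0,i=1, bit4=0)
  nb .##: next=.  (t=0,i=10, bit3=0)
  nb .#.: next=#  (t=3,i=10, bit2=1)
  nb ..#: next=.  (t=0,i=9, bit1=0)
  nb ...: next=#  (t=0,i=2, bit0=1)
  bits 11100101 = 229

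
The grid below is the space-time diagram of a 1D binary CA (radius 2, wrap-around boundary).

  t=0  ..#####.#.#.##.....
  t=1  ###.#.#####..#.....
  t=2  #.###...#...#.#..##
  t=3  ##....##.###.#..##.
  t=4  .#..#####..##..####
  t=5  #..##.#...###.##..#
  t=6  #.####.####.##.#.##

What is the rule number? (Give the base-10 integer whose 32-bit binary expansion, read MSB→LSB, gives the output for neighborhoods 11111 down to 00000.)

2888709582

  nb #####: next=#  (t=0,i=4, bit31=1)
  nb ####.: next=.  (t=0,i=5, bit30=0)
  nb ###.#: next=#  (t=0,i=6, bit29=1)
  nb ###..: next=.  (t=1,i=10, bit28=0)
  nb ##.##: next=#  (t=2,i=1, bit27=1)
  nb ##.#.: next=#  (t=0,i=7, bit26=1)
  nb ##..#: next=.  (t=1,i=11, bit25=0)
  nb ##...: next=.  (t=0,i=14, bit24=0)
  nb #.###: next=.  (t=1,i=6, bit23=0)
  nb #.##.: next=.  (t=0,i=12, bit22=0)
  nb #.#.#: next=#  (t=0,i=8, bit21=1)
  nb #.#..: next=.  (t=2,i=14, bit20=0)
  nb #..##: next=#  (t=2,i=16, bit19=1)
  nb #..#.: next=#  (t=1,i=12, bit18=1)
  nb #...#: next=#  (t=2,i=6, bit17=1)
  nb #....: next=.  (t=0,i=15, bit16=0)
  nb .####: next=.  (t=0,i=3, bit15=0)
  nb .###.: next=.  (t=1,i=1, bit14=0)
  nb .##.#: next=#  (t=3,i=7, bit13=1)
  nb .##..: next=#  (t=0,i=13, bit12=1)
  nb .#.##: next=.  (t=0,i=11, bit11=0)
  nb .#.#.: next=#  (t=0,i=9, bit10=1)
  nb .#..#: next=.  (t=2,i=15, bit9=0)
  nb .#...: next=#  (t=1,i=14, bit8=1)
  nb ..###: next=#  (t=0,i=2, bit7=1)
  nb ..##.: next=#  (t=3,i=6, bit6=1)
  nb ..#.#: next=.  (t=2,i=12, bit5=0)
  nb ..#..: next=.  (t=1,i=13, bit4=0)
  nb ...##: next=#  (t=0,i=1, bit3=1)
  nb ...#.: next=#  (t=2,i=7, bit2=1)
  nb ....#: next=#  (t=0,i=0, bit1=1)
  nb .....: next=.  (t=0,i=16, bit0=0)
  bits 10101100001011100011010111001110 = 2888709582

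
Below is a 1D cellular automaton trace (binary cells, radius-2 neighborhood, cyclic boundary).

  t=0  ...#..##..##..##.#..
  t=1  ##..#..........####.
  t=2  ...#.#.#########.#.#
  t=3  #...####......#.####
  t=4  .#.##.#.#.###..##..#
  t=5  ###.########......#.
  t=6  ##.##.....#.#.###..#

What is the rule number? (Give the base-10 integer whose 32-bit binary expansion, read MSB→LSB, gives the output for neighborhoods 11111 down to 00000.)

1303670667

  #####|.  b31=0 t=2,i=9
  ####.|#  b30=1 t=1,i=17
  ###.#|.  b29=0 t=1,i=18
  ###..|.  b28=0 t=3,i=0
  ##.##|#  b27=1 t=1,i=19
  ##.#.|#  b26=1 t=0,i=16
  ##..#|.  b25=0 t=0,i=8
  ##...|#  b24=1 t=3,i=1
  #.###|#  b23=1 t=2,i=7
  #.##.|.  b22=0 t=1,i=0
  #.#.#|#  b21=1 t=2,i=5
  #.#..|#  b20=1 t=0,i=17
  #..##|.  b19=0 t=0,i=5
  #..#.|#  b18=1 t=1,i=3
  #...#|.  b17=0 t=2,i=1
  #....|.  b16=0 t=0,i=19
  .####|.  b15=0 t=1,i=16
  .###.|#  b14=1 t=4,i=11
  .##.#|#  b13=1 t=0,i=15
  .##..|.  b12=0 t=0,i=7
  .#.##|#  b11=1 t=2,i=6
  .#.#.|#  b10=1 t=2,i=4
  .#..#|#  b9=1 t=0,i=4
  .#...|#  b8=1 t=0,i=18
  ..###|#  b7=1 t=1,i=15
  ..##.|.  b6=0 t=0,i=6
  ..#.#|.  b5=0 t=2,i=3
  ..#..|.  b4=0 t=0,i=3
  ...##|#  b3=1 t=1,i=14
  ...#.|.  b2=0 t=0,i=2
  ....#|#  b1=1 t=0,i=1
  .....|#  b0=1 t=0,i=0
  bits 01001101101101000110111110001011 = 1303670667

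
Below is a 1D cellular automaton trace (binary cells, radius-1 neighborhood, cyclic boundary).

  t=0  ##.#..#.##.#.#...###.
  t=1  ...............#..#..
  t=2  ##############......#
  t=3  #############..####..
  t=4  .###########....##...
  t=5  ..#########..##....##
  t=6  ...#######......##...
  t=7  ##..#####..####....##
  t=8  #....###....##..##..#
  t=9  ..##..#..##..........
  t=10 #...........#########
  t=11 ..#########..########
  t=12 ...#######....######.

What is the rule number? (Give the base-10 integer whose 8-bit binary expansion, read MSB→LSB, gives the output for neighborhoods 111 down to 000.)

129

  ### -> #   bit 7 = 1  t=0,i=18
  ##. -> .   bit 6 = 0  t=0,i=1
  #.# -> .   bit 5 = 0  t=0,i=2
  #.. -> .   bit 4 = 0  t=0,i=4
  .## -> .   bit 3 = 0  t=0,i=0
  .#. -> .   bit 2 = 0  t=0,i=3
  ..# -> .   bit 1 = 0  t=0,i=5
  ... -> #   bit 0 = 1  t=0,i=15
  bits 10000001 = 129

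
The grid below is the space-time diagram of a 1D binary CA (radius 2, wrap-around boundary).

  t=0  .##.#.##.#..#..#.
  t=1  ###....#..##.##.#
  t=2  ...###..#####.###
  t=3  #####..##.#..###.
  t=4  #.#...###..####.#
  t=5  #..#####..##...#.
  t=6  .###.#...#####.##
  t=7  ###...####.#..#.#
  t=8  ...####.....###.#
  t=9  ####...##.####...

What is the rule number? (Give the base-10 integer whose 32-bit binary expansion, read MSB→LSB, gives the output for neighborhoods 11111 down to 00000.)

  nb #####: next=#  (t=2,i=10, bit31=1)
  nb ####.: next=.  (t=1,i=1, bit30=0)
  nb ###.#: next=.  (t=2,i=12, bit29=0)
  nb ###..: next=.  (t=1,i=2, bit28=0)
  nb ##.##: next=#  (t=1,i=12, bit27=1)
  nb ##.#.: next=.  (t=0,i=3, bit26=0)
  nb ##..#: next=.  (t=2,i=6, bit25=0)
  nb ##...: next=#  (t=1,i=3, bit24=1)
  nb #.###: next=#  (t=1,i=16, bit23=1)
  nb #.##.: next=.  (t=0,i=6, bit22=0)
  nb #.#.#: next=.  (t=0,i=4, bit21=0)
  nb #.#..: next=.  (t=0,i=9, bit20=0)
  nb #..##: next=#  (t=0,i=0, bit19=1)
  nb #..#.: next=#  (t=0,i=11, bit18=1)
  nb #...#: next=#  (t=2,i=1, bit17=1)
  nb #....: next=#  (t=1,i=4, bit16=1)
  nb .####: next=.  (t=1,i=0, bit15=0)
  nb .###.: next=#  (t=2,i=4, bit14=1)
  nb .##.#: next=#  (t=0,i=2, bit13=1)
  nb .##..: next=#  (t=5,i=11, bit12=1)
  nb .#.##: next=.  (t=0,i=5, bit11=0)
  nb .#.#.: next=#  (t=5,i=16, bit10=1)
  nb .#..#: next=#  (t=0,i=10, bit9=1)
  nb .#...: next=#  (t=4,i=3, bit8=1)
  nb ..###: next=#  (t=2,i=3, bit7=1)
  nb ..##.: next=#  (t=0,i=1, bit6=1)
  nb ..#.#: next=#  (t=5,i=15, bit5=1)
  nb ..#..: next=.  (t=0,i=12, bit4=0)
  nb ...##: next=#  (t=2,i=2, bit3=1)
  nb ...#.: next=.  (t=1,i=6, bit2=0)
  nb ....#: next=#  (t=1,i=5, bit1=1)
  nb .....: next=.  (t=8,i=9, bit0=0)
  bits 10001001100011110111011111101010 = 2307880938

2307880938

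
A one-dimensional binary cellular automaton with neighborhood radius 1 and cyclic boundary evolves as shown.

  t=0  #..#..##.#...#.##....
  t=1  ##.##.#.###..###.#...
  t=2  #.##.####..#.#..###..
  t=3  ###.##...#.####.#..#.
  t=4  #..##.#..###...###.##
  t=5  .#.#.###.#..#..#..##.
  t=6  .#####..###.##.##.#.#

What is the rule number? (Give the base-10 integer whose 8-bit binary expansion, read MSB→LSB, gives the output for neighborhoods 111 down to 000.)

60

  [7] ### => .  t=1,i=9
  [6] ##. => .  t=0,i=7
  [5] #.# => #  t=0,i=8
  [4] #.. => #  t=0,i=1
  [3] .## => #  t=0,i=6
  [2] .#. => #  t=0,i=0
  [1] ..# => .  t=0,i=2
  [0] ... => .  t=0,i=11
  bits 00111100 = 60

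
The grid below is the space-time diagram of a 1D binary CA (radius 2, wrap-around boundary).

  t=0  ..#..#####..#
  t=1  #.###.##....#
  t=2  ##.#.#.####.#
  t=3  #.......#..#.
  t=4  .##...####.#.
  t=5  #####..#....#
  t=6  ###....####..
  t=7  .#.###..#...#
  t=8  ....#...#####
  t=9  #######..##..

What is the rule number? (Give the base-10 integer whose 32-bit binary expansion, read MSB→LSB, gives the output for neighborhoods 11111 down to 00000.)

2299261814

  nb #####: next=#  (t=0,i=7, bit31=1)
  nb ####.: next=.  (t=0,i=8, bit30=0)
  nb ###.#: next=.  (t=1,i=4, bit29=0)
  nb ###..: next=.  (t=0,i=9, bit28=0)
  nb ##.##: next=#  (t=1,i=1, bit27=1)
  nb ##.#.: next=.  (t=2,i=2, bit26=0)
  nb ##..#: next=.  (t=0,i=10, bit25=0)
  nb ##...: next=#  (t=1,i=8, bit24=1)
  nb #.###: next=.  (t=1,i=2, bit23=0)
  nb #.##.: next=.  (t=1,i=6, bit22=0)
  nb #.#.#: next=.  (t=2,i=3, bit21=0)
  nb #.#..: next=.  (t=3,i=0, bit20=0)
  nb #..##: next=#  (t=0,i=4, bit19=1)
  nb #..#.: next=.  (t=0,i=1, bit18=0)
  nb #...#: next=#  (t=4,i=4, bit17=1)
  nb #....: next=#  (t=1,i=9, bit16=1)
  nb .####: next=#  (t=0,i=6, bit15=1)
  nb .###.: next=#  (t=1,i=3, bit14=1)
  nb .##.#: next=#  (t=1,i=0, bit13=1)
  nb .##..: next=#  (t=1,i=7, bit12=1)
  nb .#.##: next=.  (t=2,i=6, bit11=0)
  nb .#.#.: next=.  (t=2,i=4, bit10=0)
  nb .#..#: next=#  (t=0,i=0, bit9=1)
  nb .#...: next=#  (t=3,i=1, bit8=1)
  nb ..###: next=.  (t=0,i=5, bit7=0)
  nb ..##.: next=#  (t=1,i=12, bit6=1)
  nb ..#.#: next=#  (t=3,i=11, bit5=1)
  nb ..#..: next=#  (t=0,i=2, bit4=1)
  nb ...##: next=.  (t=1,i=11, bit3=0)
  nb ...#.: next=#  (t=3,i=7, bit2=1)
  nb ....#: next=#  (t=1,i=10, bit1=1)
  nb .....: next=.  (t=3,i=3, bit0=0)
  bits 10001001000010111111001101110110 = 2299261814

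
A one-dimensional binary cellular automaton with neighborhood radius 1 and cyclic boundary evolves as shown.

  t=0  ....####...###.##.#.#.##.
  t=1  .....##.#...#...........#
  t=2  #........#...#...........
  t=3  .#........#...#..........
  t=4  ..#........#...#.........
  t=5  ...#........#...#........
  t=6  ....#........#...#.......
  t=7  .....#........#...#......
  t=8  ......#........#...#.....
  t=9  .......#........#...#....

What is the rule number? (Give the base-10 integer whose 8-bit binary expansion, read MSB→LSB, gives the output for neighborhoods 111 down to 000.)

144

  ###|#  b7=1 t=0,i=5
  ##.|.  b6=0 t=0,i=7
  #.#|.  b5=0 t=0,i=14
  #..|#  b4=1 t=0,i=8
  .##|.  b3=0 t=0,i=4
  .#.|.  b2=0 t=0,i=18
  ..#|.  b1=0 t=0,i=3
  ...|.  b0=0 t=0,i=0
  bits 10010000 = 144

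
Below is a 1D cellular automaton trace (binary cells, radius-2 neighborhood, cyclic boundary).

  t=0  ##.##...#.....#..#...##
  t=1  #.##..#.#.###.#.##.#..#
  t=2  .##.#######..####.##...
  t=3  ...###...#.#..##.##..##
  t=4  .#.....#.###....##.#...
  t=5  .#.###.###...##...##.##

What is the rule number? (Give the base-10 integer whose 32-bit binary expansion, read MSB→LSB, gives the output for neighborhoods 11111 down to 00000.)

1324846131

  [31] ##### => .  t=2,i=6
  [30] ####. => #  t=0,i=0
  [29] ###.# => .  t=0,i=1
  [28] ###.. => .  t=2,i=10
  [27] ##.## => #  t=0,i=2
  [26] ##.#. => #  t=1,i=13
  [25] ##..# => #  t=1,i=4
  [24] ##... => .  t=0,i=5
  [23] #.### => #  t=1,i=10
  [22] #.##. => #  t=0,i=3
  [21] #.#.# => #  t=1,i=8
  [20] #.#.. => #  t=1,i=19
  [19] #..## => .  t=1,i=21
  [18] #..#. => #  t=0,i=16
  [17] #...# => #  t=0,i=6
  [16] #.... => #  t=0,i=10
  [15] .#### => #  t=0,i=22
  [14] .###. => .  t=1,i=11
  [13] .##.# => .  t=1,i=0
  [12] .##.. => .  t=0,i=4
  [11] .#.## => #  t=1,i=9
  [10] .#.#. => #  t=1,i=7
  [9] .#..# => .  t=0,i=15
  [8] .#... => .  t=0,i=9
  [7] ..### => .  t=0,i=21
  [6] ..##. => .  t=1,i=22
  [5] ..#.# => #  t=1,i=6
  [4] ..#.. => #  t=0,i=8
  [3] ...## => .  t=0,i=20
  [2] ...#. => .  t=0,i=7
  [1] ....# => #  t=0,i=12
  [0] ..... => #  t=0,i=11
  bits 01001110111101111000110000110011 = 1324846131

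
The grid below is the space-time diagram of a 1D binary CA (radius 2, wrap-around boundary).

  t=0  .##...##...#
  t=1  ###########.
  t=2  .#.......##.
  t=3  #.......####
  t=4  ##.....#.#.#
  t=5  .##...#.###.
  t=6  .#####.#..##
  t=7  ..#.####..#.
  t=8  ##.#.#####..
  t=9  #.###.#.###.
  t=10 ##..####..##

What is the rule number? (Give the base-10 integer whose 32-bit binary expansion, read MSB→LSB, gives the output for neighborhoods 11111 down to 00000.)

2004261964

  #####|.  b31=0 t=1,i=2
  ####.|#  b30=1 t=1,i=9
  ###.#|#  b29=1 t=1,i=10
  ###..|#  b28=1 t=3,i=0
  ##.##|.  b27=0 t=1,i=11
  ##.#.|#  b26=1 t=6,i=6
  ##..#|#  b25=1 t=2,i=11
  ##...|#  b24=1 t=0,i=3
  #.###|.  b23=0 t=1,i=0
  #.##.|#  b22=1 t=0,i=1
  #.#.#|#  b21=1 t=4,i=9
  #.#..|#  b20=1 t=6,i=7
  #..##|.  b19=0 t=5,i=0
  #..#.|#  b18=1 t=2,i=0
  #...#|#  b17=1 t=0,i=4
  #....|.  b16=0 t=2,i=3
  .####|#  b15=1 t=1,i=1
  .###.|.  b14=0 t=4,i=0
  .##.#|.  b13=0 t=6,i=11
  .##..|#  b12=1 t=0,i=2
  .#.##|#  b11=1 t=0,i=0
  .#.#.|#  b10=1 t=4,i=8
  .#..#|.  b9=0 t=6,i=8
  .#...|.  b8=0 t=2,i=2
  ..###|.  b7=0 t=3,i=8
  ..##.|#  b6=1 t=0,i=6
  ..#.#|.  b5=0 t=0,i=11
  ..#..|.  b4=0 t=2,i=1
  ...##|#  b3=1 t=0,i=5
  ...#.|#  b2=1 t=0,i=10
  ....#|.  b1=0 t=2,i=7
  .....|.  b0=0 t=2,i=4
  bits 01110111011101101001110001001100 = 2004261964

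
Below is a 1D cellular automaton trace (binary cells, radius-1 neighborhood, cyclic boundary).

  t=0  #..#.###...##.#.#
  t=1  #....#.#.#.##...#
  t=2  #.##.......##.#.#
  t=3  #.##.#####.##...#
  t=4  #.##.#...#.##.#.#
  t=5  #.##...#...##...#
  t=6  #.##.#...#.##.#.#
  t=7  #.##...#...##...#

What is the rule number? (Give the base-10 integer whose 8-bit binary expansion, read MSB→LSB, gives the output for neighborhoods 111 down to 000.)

  nb ###: next=.  (t=0,i=6, bit7=0)
  nb ##.: next=#  (t=0,i=0, bit6=1)
  nb #.#: next=.  (t=0,i=4, bit5=0)
  nb #..: next=.  (t=0,i=1, bit4=0)
  nb .##: next=#  (t=0,i=5, bit3=1)
  nb .#.: next=.  (t=0,i=3, bit2=0)
  nb ..#: next=.  (t=0,i=2, bit1=0)
  nb ...: next=#  (t=0,i=9, bit0=1)
  bits 01001001 = 73

73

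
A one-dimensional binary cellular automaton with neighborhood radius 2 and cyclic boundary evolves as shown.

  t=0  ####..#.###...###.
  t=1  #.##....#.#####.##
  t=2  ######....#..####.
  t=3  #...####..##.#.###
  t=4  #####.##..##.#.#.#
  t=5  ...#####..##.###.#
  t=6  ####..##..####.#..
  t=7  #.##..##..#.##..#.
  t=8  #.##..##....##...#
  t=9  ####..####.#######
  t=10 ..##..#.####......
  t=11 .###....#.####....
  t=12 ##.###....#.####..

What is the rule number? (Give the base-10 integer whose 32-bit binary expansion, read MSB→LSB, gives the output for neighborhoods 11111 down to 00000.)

2044934104

  nb #####: next=.  (t=1,i=12, bit31=0)
  nb ####.: next=#  (t=0,i=2, bit30=1)
  nb ###.#: next=#  (t=0,i=16, bit29=1)
  nb ###..: next=#  (t=0,i=3, bit28=1)
  nb ##.##: next=#  (t=0,i=17, bit27=1)
  nb ##.#.: next=.  (t=3,i=12, bit26=0)
  nb ##..#: next=.  (t=0,i=4, bit25=0)
  nb ##...: next=#  (t=0,i=11, bit24=1)
  nb #.###: next=#  (t=0,i=0, bit23=1)
  nb #.##.: next=#  (t=1,i=2, bit22=1)
  nb #.#.#: next=#  (t=3,i=13, bit21=1)
  nb #.#..: next=.  (t=5,i=17, bit20=0)
  nb #..##: next=.  (t=2,i=12, bit19=0)
  nb #..#.: next=.  (t=0,i=5, bit18=0)
  nb #...#: next=#  (t=0,i=12, bit17=1)
  nb #....: next=#  (t=1,i=5, bit16=1)
  nb .####: next=.  (t=0,i=1, bit15=0)
  nb .###.: next=.  (t=0,i=9, bit14=0)
  nb .##.#: next=#  (t=3,i=11, bit13=1)
  nb .##..: next=#  (t=1,i=3, bit12=1)
  nb .#.##: next=.  (t=0,i=7, bit11=0)
  nb .#.#.: next=#  (t=4,i=14, bit10=1)
  nb .#..#: next=#  (t=2,i=11, bit9=1)
  nb .#...: next=#  (t=5,i=0, bit8=1)
  nb ..###: next=#  (t=0,i=14, bit7=1)
  nb ..##.: next=#  (t=3,i=10, bit6=1)
  nb ..#.#: next=.  (t=0,i=6, bit5=0)
  nb ..#..: next=#  (t=2,i=10, bit4=1)
  nb ...##: next=#  (t=0,i=13, bit3=1)
  nb ...#.: next=.  (t=1,i=7, bit2=0)
  nb ....#: next=.  (t=1,i=6, bit1=0)
  nb .....: next=.  (t=10,i=14, bit0=0)
  bits 01111001111000110011011111011000 = 2044934104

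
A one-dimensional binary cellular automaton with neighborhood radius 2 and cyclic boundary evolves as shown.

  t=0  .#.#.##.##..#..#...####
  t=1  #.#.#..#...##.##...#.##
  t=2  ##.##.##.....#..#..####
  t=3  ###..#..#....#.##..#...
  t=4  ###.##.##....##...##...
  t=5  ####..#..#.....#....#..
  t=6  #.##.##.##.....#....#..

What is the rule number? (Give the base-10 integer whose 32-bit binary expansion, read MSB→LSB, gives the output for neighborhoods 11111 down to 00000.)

2106870960

  #####|.  b31=0 t=2,i=21
  ####.|#  b30=1 t=0,i=21
  ###.#|#  b29=1 t=0,i=22
  ###..|#  b28=1 t=3,i=2
  ##.##|#  b27=1 t=0,i=7
  ##.#.|#  b26=1 t=0,i=0
  ##..#|.  b25=0 t=0,i=10
  ##...|#  b24=1 t=1,i=16
  #.###|#  b23=1 t=1,i=21
  #.##.|.  b22=0 t=0,i=5
  #.#.#|.  b21=0 t=0,i=1
  #.#..|#  b20=1 t=1,i=4
  #..##|.  b19=0 t=2,i=18
  #..#.|#  b18=1 t=0,i=11
  #...#|.  b17=0 t=0,i=17
  #....|.  b16=0 t=2,i=9
  .####|.  b15=0 t=0,i=20
  .###.|#  b14=1 t=1,i=22
  .##.#|.  b13=0 t=0,i=6
  .##..|.  b12=0 t=0,i=9
  .#.##|#  b11=1 t=0,i=4
  .#.#.|#  b10=1 t=0,i=2
  .#..#|.  b9=0 t=0,i=13
  .#...|.  b8=0 t=0,i=16
  ..###|#  b7=1 t=0,i=19
  ..##.|.  b6=0 t=1,i=11
  ..#.#|#  b5=1 t=1,i=19
  ..#..|#  b4=1 t=0,i=12
  ...##|.  b3=0 t=0,i=18
  ...#.|.  b2=0 t=1,i=18
  ....#|.  b1=0 t=2,i=11
  .....|.  b0=0 t=2,i=10
  bits 01111101100101000100110010110000 = 2106870960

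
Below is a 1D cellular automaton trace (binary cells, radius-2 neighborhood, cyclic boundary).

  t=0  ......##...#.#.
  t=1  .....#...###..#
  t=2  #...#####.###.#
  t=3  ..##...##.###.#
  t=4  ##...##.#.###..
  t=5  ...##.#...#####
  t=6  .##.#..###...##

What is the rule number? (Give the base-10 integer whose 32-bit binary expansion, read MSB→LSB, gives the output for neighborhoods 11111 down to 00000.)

1925866300

  ##### -> .   bit 31 = 0  t=2,i=6
  ####. -> #   bit 30 = 1  t=2,i=7
  ###.# -> #   bit 29 = 1  t=2,i=8
  ###.. -> #   bit 28 = 1  t=1,i=11
  ##.## -> .   bit 27 = 0  t=2,i=9
  ##.#. -> .   bit 26 = 0  t=3,i=13
  ##..# -> #   bit 25 = 1  t=1,i=12
  ##... -> .   bit 24 = 0  t=0,i=8
  #.### -> #   bit 23 = 1  t=2,i=10
  #.##. -> #   bit 22 = 1  t=2,i=14
  #.#.# -> .   bit 21 = 0  t=4,i=8
  #.#.. -> .   bit 20 = 0  t=0,i=13
  #..## -> #   bit 19 = 1  t=3,i=1
  #..#. -> .   bit 18 = 0  t=1,i=13
  #...# -> #   bit 17 = 1  t=0,i=9
  #.... -> .   bit 16 = 0  t=0,i=0
  .#### -> .   bit 15 = 0  t=2,i=5
  .###. -> #   bit 14 = 1  t=1,i=10
  .##.# -> #   bit 13 = 1  t=3,i=8
  .##.. -> .   bit 12 = 0  t=0,i=7
  .#.## -> .   bit 11 = 0  t=4,i=9
  .#.#. -> .   bit 10 = 0  t=0,i=12
  .#..# -> #   bit 9 = 1  t=3,i=0
  .#... -> #   bit 8 = 1  t=0,i=14
  ..### -> .   bit 7 = 0  t=1,i=9
  ..##. -> .   bit 6 = 0  t=0,i=6
  ..#.# -> #   bit 5 = 1  t=0,i=11
  ..#.. -> #   bit 4 = 1  t=1,i=5
  ...## -> #   bit 3 = 1  t=0,i=5
  ...#. -> #   bit 2 = 1  t=0,i=10
  ....# -> .   bit 1 = 0  t=0,i=4
  ..... -> .   bit 0 = 0  t=0,i=1
  bits 01110010110010100110001100111100 = 1925866300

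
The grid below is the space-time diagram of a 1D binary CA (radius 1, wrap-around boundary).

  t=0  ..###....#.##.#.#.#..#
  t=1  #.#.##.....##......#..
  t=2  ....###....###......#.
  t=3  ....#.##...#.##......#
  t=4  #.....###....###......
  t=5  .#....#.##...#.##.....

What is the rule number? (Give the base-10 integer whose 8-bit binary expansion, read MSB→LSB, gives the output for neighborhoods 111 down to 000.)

  ###|.  b7=0 t=0,i=3
  ##.|#  b6=1 t=0,i=4
  #.#|.  b5=0 t=0,i=10
  #..|#  b4=1 t=0,i=0
  .##|#  b3=1 t=0,i=2
  .#.|.  b2=0 t=0,i=9
  ..#|.  b1=0 t=0,i=1
  ...|.  b0=0 t=0,i=6
  bits 01011000 = 88

88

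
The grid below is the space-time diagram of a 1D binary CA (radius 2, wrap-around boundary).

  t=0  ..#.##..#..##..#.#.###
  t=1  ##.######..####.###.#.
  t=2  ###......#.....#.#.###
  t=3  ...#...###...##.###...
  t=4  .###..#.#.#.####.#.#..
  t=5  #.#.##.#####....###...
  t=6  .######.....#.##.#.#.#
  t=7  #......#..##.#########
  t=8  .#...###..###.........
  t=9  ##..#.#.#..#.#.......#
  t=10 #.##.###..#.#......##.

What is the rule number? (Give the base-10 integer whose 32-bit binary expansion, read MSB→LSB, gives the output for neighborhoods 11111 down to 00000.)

  ##### -> .   bit 31 = 0  t=1,i=5
  ####. -> .   bit 30 = 0  t=1,i=7
  ###.# -> .   bit 29 = 0  t=1,i=14
  ###.. -> .   bit 28 = 0  t=0,i=21
  ##.## -> #   bit 27 = 1  t=1,i=2
  ##.#. -> #   bit 26 = 1  t=1,i=19
  ##..# -> #   bit 25 = 1  t=0,i=0
  ##... -> #   bit 24 = 1  t=2,i=3
  #.### -> .   bit 23 = 0  t=0,i=19
  #.##. -> #   bit 22 = 1  t=0,i=4
  #.#.# -> #   bit 21 = 1  t=0,i=17
  #.#.. -> .   bit 20 = 0  t=4,i=19
  #..## -> .   bit 19 = 0  t=0,i=10
  #..#. -> #   bit 18 = 1  t=0,i=1
  #...# -> .   bit 17 = 0  t=3,i=5
  #.... -> .   bit 16 = 0  t=2,i=4
  .#### -> .   bit 15 = 0  t=1,i=4
  .###. -> #   bit 14 = 1  t=0,i=20
  .##.# -> #   bit 13 = 1  t=1,i=1
  .##.. -> #   bit 12 = 1  t=0,i=5
  .#.## -> #   bit 11 = 1  t=0,i=3
  .#.#. -> #   bit 10 = 1  t=0,i=16
  .#..# -> .   bit 9 = 0  t=0,i=9
  .#... -> .   bit 8 = 0  t=2,i=10
  ..### -> .   bit 7 = 0  t=1,i=11
  ..##. -> #   bit 6 = 1  t=0,i=11
  ..#.# -> .   bit 5 = 0  t=0,i=2
  ..#.. -> #   bit 4 = 1  t=0,i=8
  ...## -> #   bit 3 = 1  t=3,i=6
  ...#. -> #   bit 2 = 1  t=2,i=8
  ....# -> #   bit 1 = 1  t=2,i=7
  ..... -> .   bit 0 = 0  t=2,i=5
  bits 00001111011001000111110001011110 = 258243678

258243678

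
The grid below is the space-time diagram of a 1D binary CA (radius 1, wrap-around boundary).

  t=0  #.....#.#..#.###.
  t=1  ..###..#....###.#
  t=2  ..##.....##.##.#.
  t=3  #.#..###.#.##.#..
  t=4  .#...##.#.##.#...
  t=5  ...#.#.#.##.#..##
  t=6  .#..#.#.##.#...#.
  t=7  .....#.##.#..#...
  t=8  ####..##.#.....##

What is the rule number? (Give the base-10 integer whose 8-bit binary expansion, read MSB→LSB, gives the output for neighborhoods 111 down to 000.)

  [7] ### => #  t=0,i=14
  [6] ##. => .  t=0,i=15
  [5] #.# => #  t=0,i=7
  [4] #.. => .  t=0,i=1
  [3] .## => #  t=0,i=13
  [2] .#. => .  t=0,i=0
  [1] ..# => .  t=0,i=5
  [0] ... => #  t=0,i=2
  bits 10101001 = 169

169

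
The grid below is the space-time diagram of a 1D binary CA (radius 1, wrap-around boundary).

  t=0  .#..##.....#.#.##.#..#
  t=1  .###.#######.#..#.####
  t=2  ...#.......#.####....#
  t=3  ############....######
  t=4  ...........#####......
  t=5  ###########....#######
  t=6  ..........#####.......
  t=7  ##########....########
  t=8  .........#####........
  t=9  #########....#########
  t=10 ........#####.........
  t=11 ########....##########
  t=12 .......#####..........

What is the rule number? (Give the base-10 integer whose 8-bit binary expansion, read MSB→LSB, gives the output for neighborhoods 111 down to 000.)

  ### -> .   bit 7 = 0  t=1,i=2
  ##. -> #   bit 6 = 1  t=0,i=5
  #.# -> .   bit 5 = 0  t=0,i=0
  #.. -> #   bit 4 = 1  t=0,i=2
  .## -> .   bit 3 = 0  t=0,i=4
  .#. -> #   bit 2 = 1  t=0,i=1
  ..# -> #   bit 1 = 1  t=0,i=3
  ... -> #   bit 0 = 1  t=0,i=7
  bits 01010111 = 87

87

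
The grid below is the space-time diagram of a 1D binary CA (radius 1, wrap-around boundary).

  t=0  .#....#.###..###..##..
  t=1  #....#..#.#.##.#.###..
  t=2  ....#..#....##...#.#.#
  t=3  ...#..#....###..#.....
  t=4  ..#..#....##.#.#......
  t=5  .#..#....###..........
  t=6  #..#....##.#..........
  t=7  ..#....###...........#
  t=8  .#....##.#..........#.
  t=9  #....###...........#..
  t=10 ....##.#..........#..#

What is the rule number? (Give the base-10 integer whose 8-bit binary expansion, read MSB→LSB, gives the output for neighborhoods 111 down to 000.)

  nb ###: next=.  (t=0,i=9, bit7=0)
  nb ##.: next=#  (t=0,i=10, bit6=1)
  nb #.#: next=.  (t=0,i=7, bit5=0)
  nb #..: next=.  (t=0,i=2, bit4=0)
  nb .##: next=#  (t=0,i=8, bit3=1)
  nb .#.: next=.  (t=0,i=1, bit2=0)
  nb ..#: next=#  (t=0,i=0, bit1=1)
  nb ...: next=.  (t=0,i=3, bit0=0)
  bits 01001010 = 74

74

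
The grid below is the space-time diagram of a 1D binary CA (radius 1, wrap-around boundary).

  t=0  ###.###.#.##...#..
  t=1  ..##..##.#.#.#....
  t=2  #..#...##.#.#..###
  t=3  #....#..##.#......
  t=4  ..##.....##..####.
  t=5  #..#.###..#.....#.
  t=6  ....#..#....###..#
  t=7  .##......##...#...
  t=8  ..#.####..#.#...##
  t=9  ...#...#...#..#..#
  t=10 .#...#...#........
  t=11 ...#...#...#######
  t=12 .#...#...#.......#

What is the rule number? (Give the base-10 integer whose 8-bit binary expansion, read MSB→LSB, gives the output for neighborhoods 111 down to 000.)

  ###|.  b7=0 t=0,i=1
  ##.|#  b6=1 t=0,i=2
  #.#|#  b5=1 t=0,i=3
  #..|.  b4=0 t=0,i=12
  .##|.  b3=0 t=0,i=0
  .#.|.  b2=0 t=0,i=8
  ..#|.  b1=0 t=0,i=14
  ...|#  b0=1 t=0,i=13
  bits 01100001 = 97

97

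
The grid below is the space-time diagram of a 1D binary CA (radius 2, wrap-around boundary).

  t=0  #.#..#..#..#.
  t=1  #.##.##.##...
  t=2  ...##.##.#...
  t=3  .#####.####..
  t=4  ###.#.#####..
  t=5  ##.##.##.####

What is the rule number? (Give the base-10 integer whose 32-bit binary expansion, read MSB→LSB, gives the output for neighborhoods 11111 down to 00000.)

1589179354

  ##### -> .   bit 31 = 0  t=3,i=3
  ####. -> #   bit 30 = 1  t=3,i=4
  ###.# -> .   bit 29 = 0  t=3,i=5
  ###.. -> #   bit 28 = 1  t=3,i=10
  ##.## -> #   bit 27 = 1  t=1,i=4
  ##.#. -> #   bit 26 = 1  t=2,i=8
  ##..# -> #   bit 25 = 1  t=4,i=11
  ##... -> .   bit 24 = 0  t=1,i=10
  #.### -> #   bit 23 = 1  t=3,i=7
  #.##. -> .   bit 22 = 0  t=1,i=2
  #.#.# -> #   bit 21 = 1  t=0,i=0
  #.#.. -> #   bit 20 = 1  t=0,i=2
  #..## -> #   bit 19 = 1  t=4,i=12
  #..#. -> .   bit 18 = 0  t=0,i=4
  #...# -> .   bit 17 = 0  t=1,i=11
  #.... -> .   bit 16 = 0  t=2,i=11
  .#### -> #   bit 15 = 1  t=3,i=2
  .###. -> #   bit 14 = 1  t=4,i=1
  .##.# -> #   bit 13 = 1  t=1,i=3
  .##.. -> #   bit 12 = 1  t=1,i=9
  .#.## -> .   bit 11 = 0  t=1,i=1
  .#.#. -> .   bit 10 = 0  t=0,i=1
  .#..# -> #   bit 9 = 1  t=0,i=3
  .#... -> #   bit 8 = 1  t=2,i=10
  ..### -> #   bit 7 = 1  t=3,i=1
  ..##. -> #   bit 6 = 1  t=2,i=3
  ..#.# -> .   bit 5 = 0  t=0,i=11
  ..#.. -> #   bit 4 = 1  t=0,i=5
  ...## -> #   bit 3 = 1  t=2,i=2
  ...#. -> .   bit 2 = 0  t=1,i=12
  ....# -> #   bit 1 = 1  t=2,i=1
  ..... -> .   bit 0 = 0  t=2,i=0
  bits 01011110101110001111001111011010 = 1589179354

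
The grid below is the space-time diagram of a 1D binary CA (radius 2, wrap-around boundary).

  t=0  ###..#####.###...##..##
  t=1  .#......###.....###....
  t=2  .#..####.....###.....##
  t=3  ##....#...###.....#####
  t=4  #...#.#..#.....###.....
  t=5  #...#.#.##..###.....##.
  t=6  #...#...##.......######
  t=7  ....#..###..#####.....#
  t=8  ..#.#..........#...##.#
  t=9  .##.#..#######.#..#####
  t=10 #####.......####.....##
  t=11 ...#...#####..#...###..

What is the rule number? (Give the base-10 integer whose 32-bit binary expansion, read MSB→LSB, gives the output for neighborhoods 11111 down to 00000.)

  ##### -> .   bit 31 = 0  t=0,i=0
  ####. -> #   bit 30 = 1  t=0,i=1
  ###.# -> #   bit 29 = 1  t=0,i=9
  ###.. -> .   bit 28 = 0  t=0,i=2
  ##.## -> #   bit 27 = 1  t=0,i=10
  ##.#. -> #   bit 26 = 1  t=2,i=0
  ##..# -> .   bit 25 = 0  t=0,i=3
  ##... -> .   bit 24 = 0  t=0,i=14
  #.### -> .   bit 23 = 0  t=0,i=11
  #.##. -> #   bit 22 = 1  t=5,i=8
  #.#.# -> .   bit 21 = 0  t=5,i=6
  #.#.. -> #   bit 20 = 1  t=2,i=1
  #..## -> .   bit 19 = 0  t=0,i=4
  #..#. -> #   bit 18 = 1  t=4,i=8
  #...# -> .   bit 17 = 0  t=0,i=15
  #.... -> .   bit 16 = 0  t=1,i=3
  .#### -> .   bit 15 = 0  t=0,i=6
  .###. -> .   bit 14 = 0  t=0,i=12
  .##.# -> #   bit 13 = 1  t=2,i=22
  .##.. -> #   bit 12 = 1  t=0,i=18
  .#.## -> .   bit 11 = 0  t=5,i=7
  .#.#. -> .   bit 10 = 0  t=4,i=5
  .#..# -> .   bit 9 = 0  t=2,i=2
  .#... -> .   bit 8 = 0  t=1,i=2
  ..### -> .   bit 7 = 0  t=0,i=5
  ..##. -> #   bit 6 = 1  t=0,i=17
  ..#.# -> #   bit 5 = 1  t=4,i=4
  ..#.. -> #   bit 4 = 1  t=1,i=1
  ...## -> #   bit 3 = 1  t=0,i=16
  ...#. -> .   bit 2 = 0  t=1,i=0
  ....# -> #   bit 1 = 1  t=1,i=6
  ..... -> #   bit 0 = 1  t=1,i=4
  bits 01101100010101000011000001111011 = 1817456763

1817456763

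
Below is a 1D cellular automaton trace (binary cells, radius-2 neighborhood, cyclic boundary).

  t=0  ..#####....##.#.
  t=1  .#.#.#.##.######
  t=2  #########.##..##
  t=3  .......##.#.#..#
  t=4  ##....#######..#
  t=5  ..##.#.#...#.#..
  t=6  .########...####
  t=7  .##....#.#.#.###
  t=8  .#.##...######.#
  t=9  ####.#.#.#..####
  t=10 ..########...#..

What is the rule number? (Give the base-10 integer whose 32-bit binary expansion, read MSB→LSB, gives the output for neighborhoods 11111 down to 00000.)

1743891800

  ##### -> .   bit 31 = 0  t=0,i=4
  ####. -> #   bit 30 = 1  t=0,i=5
  ###.# -> #   bit 29 = 1  t=1,i=15
  ###.. -> .   bit 28 = 0  t=0,i=6
  ##.## -> .   bit 27 = 0  t=1,i=9
  ##.#. -> #   bit 26 = 1  t=0,i=13
  ##..# -> #   bit 25 = 1  t=2,i=12
  ##... -> #   bit 24 = 1  t=0,i=7
  #.### -> #   bit 23 = 1  t=1,i=10
  #.##. -> #   bit 22 = 1  t=1,i=7
  #.#.# -> #   bit 21 = 1  t=1,i=1
  #.#.. -> #   bit 20 = 1  t=0,i=14
  #..## -> .   bit 19 = 0  t=2,i=13
  #..#. -> .   bit 18 = 0  t=3,i=14
  #...# -> .   bit 17 = 0  t=0,i=0
  #.... -> #   bit 16 = 1  t=0,i=8
  .#### -> #   bit 15 = 1  t=0,i=3
  .###. -> .   bit 14 = 0  t=4,i=0
  .##.# -> #   bit 13 = 1  t=0,i=12
  .##.. -> .   bit 12 = 0  t=2,i=11
  .#.## -> #   bit 11 = 1  t=1,i=6
  .#.#. -> #   bit 10 = 1  t=1,i=2
  .#..# -> .   bit 9 = 0  t=3,i=13
  .#... -> #   bit 8 = 1  t=0,i=15
  ..### -> .   bit 7 = 0  t=0,i=2
  ..##. -> #   bit 6 = 1  t=0,i=11
  ..#.# -> .   bit 5 = 0  t=5,i=11
  ..#.. -> #   bit 4 = 1  t=3,i=15
  ...## -> #   bit 3 = 1  t=0,i=1
  ...#. -> .   bit 2 = 0  t=5,i=10
  ....# -> .   bit 1 = 0  t=0,i=9
  ..... -> .   bit 0 = 0  t=3,i=2
  bits 01100111111100011010110101011000 = 1743891800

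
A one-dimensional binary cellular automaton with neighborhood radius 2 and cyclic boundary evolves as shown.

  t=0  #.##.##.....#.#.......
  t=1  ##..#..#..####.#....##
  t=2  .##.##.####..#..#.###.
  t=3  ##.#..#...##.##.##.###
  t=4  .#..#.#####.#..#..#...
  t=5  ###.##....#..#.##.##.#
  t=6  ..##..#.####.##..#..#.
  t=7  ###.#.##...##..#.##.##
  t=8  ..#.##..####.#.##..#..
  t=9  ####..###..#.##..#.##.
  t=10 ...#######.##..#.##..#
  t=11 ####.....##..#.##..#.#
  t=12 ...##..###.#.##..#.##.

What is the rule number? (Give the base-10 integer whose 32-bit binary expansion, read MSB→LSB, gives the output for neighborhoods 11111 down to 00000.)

  ##### -> .   bit 31 = 0  t=3,i=21
  ####. -> .   bit 30 = 0  t=1,i=0
  ###.# -> #   bit 29 = 1  t=1,i=13
  ###.. -> #   bit 28 = 1  t=1,i=1
  ##.## -> #   bit 27 = 1  t=0,i=4
  ##.#. -> .   bit 26 = 0  t=1,i=14
  ##..# -> #   bit 25 = 1  t=1,i=2
  ##... -> #   bit 24 = 1  t=0,i=7
  #.### -> .   bit 23 = 0  t=2,i=7
  #.##. -> .   bit 22 = 0  t=0,i=2
  #.#.# -> #   bit 21 = 1  t=7,i=4
  #.#.. -> .   bit 20 = 0  t=0,i=14
  #..## -> #   bit 19 = 1  t=1,i=9
  #..#. -> .   bit 18 = 0  t=1,i=3
  #...# -> #   bit 17 = 1  t=3,i=8
  #.... -> .   bit 16 = 0  t=0,i=8
  .#### -> .   bit 15 = 0  t=1,i=11
  .###. -> #   bit 14 = 1  t=2,i=19
  .##.# -> .   bit 13 = 0  t=0,i=3
  .##.. -> .   bit 12 = 0  t=0,i=6
  .#.## -> #   bit 11 = 1  t=0,i=1
  .#.#. -> #   bit 10 = 1  t=0,i=13
  .#..# -> #   bit 9 = 1  t=1,i=5
  .#... -> #   bit 8 = 1  t=0,i=15
  ..### -> #   bit 7 = 1  t=1,i=10
  ..##. -> #   bit 6 = 1  t=2,i=1
  ..#.# -> #   bit 5 = 1  t=0,i=0
  ..#.. -> #   bit 4 = 1  t=1,i=4
  ...## -> #   bit 3 = 1  t=1,i=19
  ...#. -> #   bit 2 = 1  t=0,i=11
  ....# -> #   bit 1 = 1  t=0,i=10
  ..... -> .   bit 0 = 0  t=0,i=9
  bits 00111011001010100100111111111110 = 992628734

992628734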